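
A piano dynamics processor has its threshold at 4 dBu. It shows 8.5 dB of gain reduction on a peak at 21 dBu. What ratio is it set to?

2:1

Input overshoot = 21 − 4 = 17 dB.
Output overshoot = 17 − 8.5 = 8.5 dB.
Ratio = input overshoot / output overshoot = 17 / 8.5 = 2.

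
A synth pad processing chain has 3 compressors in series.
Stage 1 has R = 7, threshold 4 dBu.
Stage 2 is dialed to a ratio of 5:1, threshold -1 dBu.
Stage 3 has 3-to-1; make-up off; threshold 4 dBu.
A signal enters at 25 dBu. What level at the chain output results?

0.6 dBu

Stage 1: 25 dBu is 21 dB over 4 dBu; at 7:1 that becomes 3 dB over, giving 7 dBu.
Stage 2: overshoot 8 dB → 8/5 = 1.6 dB → 0.6 dBu.
Stage 3: 0.6 dBu is at or below the 4 dBu threshold — no compression; output 0.6 dBu.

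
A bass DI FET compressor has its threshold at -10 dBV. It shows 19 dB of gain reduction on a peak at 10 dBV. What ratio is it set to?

20:1

Input overshoot = 10 − (-10) = 20 dB.
Output overshoot = 20 − 19 = 1 dB.
Ratio = input overshoot / output overshoot = 20 / 1 = 20.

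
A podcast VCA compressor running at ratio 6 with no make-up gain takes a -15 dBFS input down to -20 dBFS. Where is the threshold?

Let T be the threshold. Output overshoot = (input overshoot)/R, so -20 − T = (-15 − T)/6.
6·(-20 − T) = -15 − T → 5·T = -120 − (-15) = -105.
T = -105/5 = -21 dBFS.

-21 dBFS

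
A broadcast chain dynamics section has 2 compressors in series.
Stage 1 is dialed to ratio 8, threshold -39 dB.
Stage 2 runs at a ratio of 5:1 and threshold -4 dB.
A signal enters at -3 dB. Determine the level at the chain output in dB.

Stage 1: -3 dB is 36 dB over -39 dB; at 8:1 that becomes 4.5 dB over, giving -34.5 dB.
Stage 2: -34.5 dB ≤ -4 dB, so stage 2 doesn't engage; output -34.5 dB.

-34.5 dB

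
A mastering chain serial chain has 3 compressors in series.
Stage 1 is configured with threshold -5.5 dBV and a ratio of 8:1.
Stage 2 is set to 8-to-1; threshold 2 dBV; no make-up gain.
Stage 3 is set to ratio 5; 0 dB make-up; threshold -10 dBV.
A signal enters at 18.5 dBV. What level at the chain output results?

Stage 1: 18.5 dBV is 24 dB over -5.5 dBV; at 8:1 that becomes 3 dB over, giving -2.5 dBV.
Stage 2: -2.5 dBV ≤ 2 dBV, so stage 2 doesn't engage; output -2.5 dBV.
Stage 3: overshoot 7.5 dB → 7.5/5 = 1.5 dB → -8.5 dBV.

-8.5 dBV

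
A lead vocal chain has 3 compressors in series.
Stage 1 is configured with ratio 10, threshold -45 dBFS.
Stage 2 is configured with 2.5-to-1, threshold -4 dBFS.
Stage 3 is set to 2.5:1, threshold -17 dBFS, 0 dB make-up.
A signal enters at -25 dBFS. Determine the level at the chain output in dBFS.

-43 dBFS

Stage 1: -25 dBFS is 20 dB over -45 dBFS; at 10:1 that becomes 2 dB over, giving -43 dBFS.
Stage 2: -43 dBFS ≤ -4 dBFS, so stage 2 doesn't engage; output -43 dBFS.
Stage 3: -43 dBFS ≤ -17 dBFS, so stage 3 doesn't engage; output -43 dBFS.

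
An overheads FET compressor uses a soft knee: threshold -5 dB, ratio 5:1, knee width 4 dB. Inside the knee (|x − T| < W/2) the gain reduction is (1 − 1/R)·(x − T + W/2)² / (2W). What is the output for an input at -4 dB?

x − T + W/2 = -4 − (-5) + 2 = 3.
GR = (1 − 1/5) × 3² / 8 = 0.8 × 9 / 8 = 0.9 dB.
Output = -4 − 0.9 = -4.9 dB.

-4.9 dB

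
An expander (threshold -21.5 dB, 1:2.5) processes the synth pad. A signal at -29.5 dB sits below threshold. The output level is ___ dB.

-41.5 dB

Below threshold, a 1:2.5 expander applies gain = (2.5−1)×(T − x) of attenuation.
(2.5−1) × 8 = 12 dB, so output = -29.5 − 12 = -41.5 dB.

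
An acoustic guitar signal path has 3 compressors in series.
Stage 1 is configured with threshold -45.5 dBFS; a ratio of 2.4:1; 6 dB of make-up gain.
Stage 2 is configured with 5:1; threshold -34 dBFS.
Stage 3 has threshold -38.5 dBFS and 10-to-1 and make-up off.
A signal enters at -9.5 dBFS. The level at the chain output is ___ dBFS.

-37.86 dBFS

Stage 1: -9.5 dBFS is 36 dB over -45.5 dBFS; at 2.4:1 that becomes 15 dB over, giving -30.5 dBFS; +6 dB make-up → -24.5 dBFS.
Stage 2: -24.5 dBFS is 9.5 dB over -34 dBFS; at 5:1 that becomes 1.9 dB over, giving -32.1 dBFS.
Stage 3: 6.4 dB above -38.5 dBFS, reduced 10:1 to 0.64 dB above → -37.86 dBFS.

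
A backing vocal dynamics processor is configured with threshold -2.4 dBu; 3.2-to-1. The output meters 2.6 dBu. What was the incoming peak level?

That's 5 dB above the -2.4 dBu threshold.
Undo the ratio: input overshoot = 5 × 3.2 = 16 dB, giving input = 13.6 dBu.

13.6 dBu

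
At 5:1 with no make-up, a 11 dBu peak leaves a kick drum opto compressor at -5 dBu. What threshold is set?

Input is 20 dB above T (since output overshoot × R = input overshoot: (-5 − T)·5 = 11 − T gives T = -9 dBu).
Check: -9 + (11 − (-9))/5 = -9 + 4 = -5 dBu. ✓

-9 dBu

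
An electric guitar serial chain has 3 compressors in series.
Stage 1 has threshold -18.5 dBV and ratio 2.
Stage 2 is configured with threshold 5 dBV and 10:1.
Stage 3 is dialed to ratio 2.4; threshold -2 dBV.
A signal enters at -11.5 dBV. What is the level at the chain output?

-15 dBV

Stage 1: -11.5 dBV is 7 dB over -18.5 dBV; at 2:1 that becomes 3.5 dB over, giving -15 dBV.
Stage 2: -15 dBV ≤ 5 dBV, so stage 2 doesn't engage; output -15 dBV.
Stage 3: -15 dBV ≤ -2 dBV, so stage 3 doesn't engage; output -15 dBV.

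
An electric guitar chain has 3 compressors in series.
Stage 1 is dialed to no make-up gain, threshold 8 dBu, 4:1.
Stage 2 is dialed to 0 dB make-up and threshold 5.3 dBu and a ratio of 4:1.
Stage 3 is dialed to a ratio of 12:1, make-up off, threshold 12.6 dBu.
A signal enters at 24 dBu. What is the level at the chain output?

6.975 dBu

Stage 1: 16 dB above 8 dBu, reduced 4:1 to 4 dB above → 12 dBu.
Stage 2: 12 dBu is 6.7 dB over 5.3 dBu; at 4:1 that becomes 1.675 dB over, giving 6.975 dBu.
Stage 3: 6.975 dBu ≤ 12.6 dBu, so stage 3 doesn't engage; output 6.975 dBu.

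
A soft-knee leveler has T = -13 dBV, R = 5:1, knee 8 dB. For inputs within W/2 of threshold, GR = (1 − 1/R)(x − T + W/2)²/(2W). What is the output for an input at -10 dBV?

x − T + W/2 = -10 − (-13) + 4 = 7.
GR = (1 − 1/5) × 7² / 16 = 0.8 × 49 / 16 = 2.45 dB.
Output = -10 − 2.45 = -12.45 dBV.

-12.45 dBV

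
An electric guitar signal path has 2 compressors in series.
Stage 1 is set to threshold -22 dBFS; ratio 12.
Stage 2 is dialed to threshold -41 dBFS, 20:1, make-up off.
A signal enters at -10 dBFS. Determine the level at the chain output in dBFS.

-40 dBFS

Stage 1: -10 dBFS is 12 dB over -22 dBFS; at 12:1 that becomes 1 dB over, giving -21 dBFS.
Stage 2: -21 dBFS is 20 dB over -41 dBFS; at 20:1 that becomes 1 dB over, giving -40 dBFS.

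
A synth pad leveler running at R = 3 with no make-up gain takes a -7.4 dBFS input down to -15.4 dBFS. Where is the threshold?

Input is 12 dB above T (since output overshoot × R = input overshoot: (-15.4 − T)·3 = -7.4 − T gives T = -19.4 dBFS).
Check: -19.4 + (-7.4 − (-19.4))/3 = -19.4 + 4 = -15.4 dBFS. ✓

-19.4 dBFS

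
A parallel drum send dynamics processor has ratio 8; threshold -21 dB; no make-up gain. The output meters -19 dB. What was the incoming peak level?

-5 dB

That's 2 dB above the -21 dB threshold.
Before 8:1 compression the overshoot was 2 × 8 = 16 dB, so input = -21 + 16 = -5 dB.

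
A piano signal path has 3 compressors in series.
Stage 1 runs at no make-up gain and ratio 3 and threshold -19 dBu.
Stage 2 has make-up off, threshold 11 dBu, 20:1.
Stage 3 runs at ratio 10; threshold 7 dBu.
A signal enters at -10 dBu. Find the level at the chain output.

-16 dBu

Stage 1: -10 dBu is 9 dB over -19 dBu; at 3:1 that becomes 3 dB over, giving -16 dBu.
Stage 2: below threshold (-16 ≤ 11); passes unchanged; output -16 dBu.
Stage 3: -16 dBu is at or below the 7 dBu threshold — no compression; output -16 dBu.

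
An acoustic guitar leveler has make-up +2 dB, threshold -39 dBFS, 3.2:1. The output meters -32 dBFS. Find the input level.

-23 dBFS

Stripping the +2 dB make-up gives -34 dBFS at the gain stage.
Post-compression overshoot = -34 − (-39) = 5 dB.
Before 3.2:1 compression the overshoot was 5 × 3.2 = 16 dB, so input = -39 + 16 = -23 dBFS.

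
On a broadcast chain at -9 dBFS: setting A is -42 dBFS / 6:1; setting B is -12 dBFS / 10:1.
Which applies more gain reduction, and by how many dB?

A: overshoot 33 dB → output overshoot 5.5 dB → GR 27.5 dB.
B: overshoot 3 dB → output overshoot 0.3 dB → GR 2.7 dB.
Difference: 24.8 dB in favour of A.

A, by 24.8 dB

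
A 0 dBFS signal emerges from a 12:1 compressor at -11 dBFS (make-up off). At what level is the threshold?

Input is 12 dB above T (since output overshoot × R = input overshoot: (-11 − T)·12 = 0 − T gives T = -12 dBFS).
Check: -12 + (0 − (-12))/12 = -12 + 1 = -11 dBFS. ✓

-12 dBFS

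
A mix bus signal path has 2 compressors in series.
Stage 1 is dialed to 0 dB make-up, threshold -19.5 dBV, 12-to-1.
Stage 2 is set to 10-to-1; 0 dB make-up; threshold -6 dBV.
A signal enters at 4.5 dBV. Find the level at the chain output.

-17.5 dBV

Stage 1: 4.5 dBV is 24 dB over -19.5 dBV; at 12:1 that becomes 2 dB over, giving -17.5 dBV.
Stage 2: -17.5 dBV ≤ -6 dBV, so stage 2 doesn't engage; output -17.5 dBV.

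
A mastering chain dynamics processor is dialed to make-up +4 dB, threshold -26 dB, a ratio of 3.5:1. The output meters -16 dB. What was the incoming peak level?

-5 dB

Remove make-up: -16 − 4 = -20 dB.
That's 6 dB above the -26 dB threshold.
Undo the ratio: input overshoot = 6 × 3.5 = 21 dB, giving input = -5 dB.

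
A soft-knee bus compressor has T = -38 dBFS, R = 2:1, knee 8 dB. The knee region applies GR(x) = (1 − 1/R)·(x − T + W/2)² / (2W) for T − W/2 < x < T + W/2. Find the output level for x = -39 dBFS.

x − T + W/2 = -39 − (-38) + 4 = 3.
GR = (1 − 1/2) × 3² / 16 = 0.5 × 9 / 16 = 0.28125 dB.
Output = -39 − 0.28125 = -39.28125 dBFS.

-39.28125 dBFS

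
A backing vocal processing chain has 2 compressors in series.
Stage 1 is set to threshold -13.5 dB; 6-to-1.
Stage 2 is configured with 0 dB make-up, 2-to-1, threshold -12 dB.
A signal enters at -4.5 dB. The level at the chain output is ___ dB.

-12 dB

Stage 1: overshoot 9 dB → 9/6 = 1.5 dB → -12 dB.
Stage 2: -12 dB ≤ -12 dB, so stage 2 doesn't engage; output -12 dB.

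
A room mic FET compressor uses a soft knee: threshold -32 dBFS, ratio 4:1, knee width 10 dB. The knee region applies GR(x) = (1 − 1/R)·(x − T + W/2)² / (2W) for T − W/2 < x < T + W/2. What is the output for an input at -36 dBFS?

x − T + W/2 = -36 − (-32) + 5 = 1.
GR = (1 − 1/4) × 1² / 20 = 0.75 × 1 / 20 = 0.0375 dB.
Output = -36 − 0.0375 = -36.0375 dBFS.

-36.0375 dBFS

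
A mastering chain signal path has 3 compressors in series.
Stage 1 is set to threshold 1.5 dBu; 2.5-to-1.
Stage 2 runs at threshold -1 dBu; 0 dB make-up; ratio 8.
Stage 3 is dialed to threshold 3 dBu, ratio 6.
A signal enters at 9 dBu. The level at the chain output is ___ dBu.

-0.3125 dBu

Stage 1: overshoot 7.5 dB → 7.5/2.5 = 3 dB → 4.5 dBu.
Stage 2: 4.5 dBu is 5.5 dB over -1 dBu; at 8:1 that becomes 0.6875 dB over, giving -0.3125 dBu.
Stage 3: -0.3125 dBu ≤ 3 dBu, so stage 3 doesn't engage; output -0.3125 dBu.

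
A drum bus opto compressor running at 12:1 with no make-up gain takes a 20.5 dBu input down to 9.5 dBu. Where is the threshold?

Gain reduction = 20.5 − 9.5 = 11 dB; output overshoot = GR / (R − 1) = 11 / 11 = 1 dB.
Threshold = output − output overshoot = 9.5 − 1 = 8.5 dBu.

8.5 dBu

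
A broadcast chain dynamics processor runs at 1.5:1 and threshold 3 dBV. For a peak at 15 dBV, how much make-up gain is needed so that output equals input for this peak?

Overshoot 12 dB → 12/1.5 = 8 dB after compression, so the compressed level is 3 + 8 = 11 dBV.
Make-up = target − compressed = 15 − 11 = 4 dB.

4 dB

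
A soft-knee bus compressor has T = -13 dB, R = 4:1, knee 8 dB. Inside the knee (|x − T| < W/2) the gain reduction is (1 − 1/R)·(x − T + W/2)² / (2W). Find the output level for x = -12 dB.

x − T + W/2 = -12 − (-13) + 4 = 5.
GR = (1 − 1/4) × 5² / 16 = 0.75 × 25 / 16 = 1.171875 dB.
Output = -12 − 1.171875 = -13.171875 dB.

-13.171875 dB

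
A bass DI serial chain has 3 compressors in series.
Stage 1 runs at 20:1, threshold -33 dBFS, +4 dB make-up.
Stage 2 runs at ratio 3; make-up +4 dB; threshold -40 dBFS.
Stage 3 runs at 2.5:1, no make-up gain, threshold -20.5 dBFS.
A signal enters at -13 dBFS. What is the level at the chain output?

-32 dBFS

Stage 1: -13 dBFS is 20 dB over -33 dBFS; at 20:1 that becomes 1 dB over, giving -32 dBFS; +4 dB make-up → -28 dBFS.
Stage 2: -28 dBFS is 12 dB over -40 dBFS; at 3:1 that becomes 4 dB over, giving -36 dBFS; +4 dB make-up → -32 dBFS.
Stage 3: below threshold (-32 ≤ -20.5); passes unchanged; output -32 dBFS.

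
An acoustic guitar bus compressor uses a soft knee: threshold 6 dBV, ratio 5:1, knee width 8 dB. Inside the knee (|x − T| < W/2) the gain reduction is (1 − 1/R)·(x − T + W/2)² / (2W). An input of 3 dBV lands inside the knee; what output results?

2.95 dBV

x − T + W/2 = 3 − 6 + 4 = 1.
GR = (1 − 1/5) × 1² / 16 = 0.8 × 1 / 16 = 0.05 dB.
Output = 3 − 0.05 = 2.95 dBV.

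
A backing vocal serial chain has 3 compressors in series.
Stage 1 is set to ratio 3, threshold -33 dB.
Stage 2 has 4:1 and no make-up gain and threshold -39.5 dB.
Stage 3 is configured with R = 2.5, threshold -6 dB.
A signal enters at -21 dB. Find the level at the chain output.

Stage 1: overshoot 12 dB → 12/3 = 4 dB → -29 dB.
Stage 2: -29 dB is 10.5 dB over -39.5 dB; at 4:1 that becomes 2.625 dB over, giving -36.875 dB.
Stage 3: -36.875 dB ≤ -6 dB, so stage 3 doesn't engage; output -36.875 dB.

-36.875 dB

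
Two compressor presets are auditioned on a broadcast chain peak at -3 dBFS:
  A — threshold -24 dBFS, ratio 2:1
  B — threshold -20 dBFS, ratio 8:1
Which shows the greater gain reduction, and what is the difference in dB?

A: overshoot 21 dB → output overshoot 10.5 dB → GR 10.5 dB.
B: overshoot 17 dB → output overshoot 2.125 dB → GR 14.875 dB.
Difference: 4.375 dB in favour of B.

B, by 4.375 dB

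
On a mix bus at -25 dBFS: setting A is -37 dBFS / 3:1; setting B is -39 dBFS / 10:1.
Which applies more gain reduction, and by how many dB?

A: 12 dB over, compressed to 4 dB over, so 8 dB of GR.
B: 14 dB over, compressed to 1.4 dB over, so 12.6 dB of GR.
Difference: 4.6 dB in favour of B.

B, by 4.6 dB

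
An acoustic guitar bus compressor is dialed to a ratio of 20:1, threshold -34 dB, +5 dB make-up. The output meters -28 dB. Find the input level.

Stripping the +5 dB make-up gives -33 dB at the gain stage.
That's 1 dB above the -34 dB threshold.
Input overshoot = R × output overshoot = 20 dB → input = -34 + 20 = -14 dB.

-14 dB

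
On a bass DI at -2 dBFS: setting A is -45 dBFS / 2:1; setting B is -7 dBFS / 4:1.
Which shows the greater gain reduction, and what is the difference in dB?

A, by 17.75 dB

A: 43 dB over, compressed to 21.5 dB over, so 21.5 dB of GR.
B: 5 dB over, compressed to 1.25 dB over, so 3.75 dB of GR.
Difference: 17.75 dB in favour of A.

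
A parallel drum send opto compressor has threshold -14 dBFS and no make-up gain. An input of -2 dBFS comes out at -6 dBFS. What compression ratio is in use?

Input overshoot = -2 − (-14) = 12 dB; output overshoot = -6 − (-14) = 8 dB.
Ratio = 12 / 8 = 1.5.

1.5:1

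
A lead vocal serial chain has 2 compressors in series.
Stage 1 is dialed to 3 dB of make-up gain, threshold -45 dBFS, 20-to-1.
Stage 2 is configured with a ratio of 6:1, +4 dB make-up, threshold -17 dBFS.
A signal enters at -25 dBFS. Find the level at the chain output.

-37 dBFS

Stage 1: -25 dBFS is 20 dB over -45 dBFS; at 20:1 that becomes 1 dB over, giving -44 dBFS; +3 dB make-up → -41 dBFS.
Stage 2: below threshold (-41 ≤ -17); passes unchanged; make-up brings it to -37 dBFS.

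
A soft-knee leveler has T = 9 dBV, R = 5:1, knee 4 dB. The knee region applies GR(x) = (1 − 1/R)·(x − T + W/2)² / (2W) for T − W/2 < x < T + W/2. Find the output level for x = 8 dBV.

x − T + W/2 = 8 − 9 + 2 = 1.
GR = (1 − 1/5) × 1² / 8 = 0.8 × 1 / 8 = 0.1 dB.
Output = 8 − 0.1 = 7.9 dBV.

7.9 dBV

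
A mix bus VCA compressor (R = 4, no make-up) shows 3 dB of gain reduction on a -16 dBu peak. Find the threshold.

-20 dBu

Gain reduction = -16 − (-19) = 3 dB; output overshoot = GR / (R − 1) = 3 / 3 = 1 dB.
Threshold = output − output overshoot = -19 − 1 = -20 dBu.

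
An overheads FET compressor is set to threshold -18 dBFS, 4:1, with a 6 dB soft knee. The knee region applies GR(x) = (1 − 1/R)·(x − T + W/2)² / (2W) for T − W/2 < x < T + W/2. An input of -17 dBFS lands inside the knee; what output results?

x − T + W/2 = -17 − (-18) + 3 = 4.
GR = (1 − 1/4) × 4² / 12 = 0.75 × 16 / 12 = 1 dB.
Output = -17 − 1 = -18 dBFS.

-18 dBFS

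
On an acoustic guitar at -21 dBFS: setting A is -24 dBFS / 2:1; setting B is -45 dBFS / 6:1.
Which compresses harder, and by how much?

A: overshoot 3 dB → output overshoot 1.5 dB → GR 1.5 dB.
B: overshoot 24 dB → output overshoot 4 dB → GR 20 dB.
Difference: 18.5 dB in favour of B.

B, by 18.5 dB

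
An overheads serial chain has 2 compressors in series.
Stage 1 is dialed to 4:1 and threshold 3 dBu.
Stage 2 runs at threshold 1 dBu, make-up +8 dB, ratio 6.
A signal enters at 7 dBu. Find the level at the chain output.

Stage 1: 4 dB above 3 dBu, reduced 4:1 to 1 dB above → 4 dBu.
Stage 2: 4 dBu is 3 dB over 1 dBu; at 6:1 that becomes 0.5 dB over, giving 1.5 dBu; +8 dB make-up → 9.5 dBu.

9.5 dBu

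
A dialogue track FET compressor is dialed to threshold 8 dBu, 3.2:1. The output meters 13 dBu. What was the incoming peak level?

That's 5 dB above the 8 dBu threshold.
Input overshoot = R × output overshoot = 16 dB → input = 8 + 16 = 24 dBu.

24 dBu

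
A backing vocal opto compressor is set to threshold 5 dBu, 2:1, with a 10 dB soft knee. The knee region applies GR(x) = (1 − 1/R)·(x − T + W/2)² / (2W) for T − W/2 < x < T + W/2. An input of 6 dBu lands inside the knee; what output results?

5.1 dBu

x − T + W/2 = 6 − 5 + 5 = 6.
GR = (1 − 1/2) × 6² / 20 = 0.5 × 36 / 20 = 0.9 dB.
Output = 6 − 0.9 = 5.1 dBu.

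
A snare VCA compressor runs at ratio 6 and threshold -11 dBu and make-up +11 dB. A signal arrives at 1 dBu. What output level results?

Overshoot: 1 − (-11) = 12 dB.
At 6:1 the overshoot is divided by 6, leaving 2 dB above threshold.
So the level is -11 + 2 = -9 dBu; make-up adds 11 dB, giving 2 dBu.

2 dBu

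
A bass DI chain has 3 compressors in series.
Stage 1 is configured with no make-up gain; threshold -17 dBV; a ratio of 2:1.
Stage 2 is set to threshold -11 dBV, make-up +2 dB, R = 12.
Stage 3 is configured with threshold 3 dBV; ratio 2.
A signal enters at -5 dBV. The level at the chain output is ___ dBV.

-9 dBV

Stage 1: -5 dBV is 12 dB over -17 dBV; at 2:1 that becomes 6 dB over, giving -11 dBV.
Stage 2: -11 dBV is at or below the -11 dBV threshold — no compression; make-up brings it to -9 dBV.
Stage 3: below threshold (-9 ≤ 3); passes unchanged; output -9 dBV.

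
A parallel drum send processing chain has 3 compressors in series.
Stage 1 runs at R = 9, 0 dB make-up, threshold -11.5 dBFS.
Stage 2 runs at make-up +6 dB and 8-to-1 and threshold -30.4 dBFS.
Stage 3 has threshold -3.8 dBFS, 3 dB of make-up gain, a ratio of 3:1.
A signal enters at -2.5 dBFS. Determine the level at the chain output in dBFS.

-18.9125 dBFS

Stage 1: overshoot 9 dB → 9/9 = 1 dB → -10.5 dBFS.
Stage 2: 19.9 dB above -30.4 dBFS, reduced 8:1 to 2.4875 dB above → -27.9125 dBFS; +6 dB make-up → -21.9125 dBFS.
Stage 3: below threshold (-21.9125 ≤ -3.8); passes unchanged; make-up brings it to -18.9125 dBFS.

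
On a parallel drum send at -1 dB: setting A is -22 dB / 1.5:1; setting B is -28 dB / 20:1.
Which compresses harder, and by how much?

B, by 18.65 dB

A: overshoot 21 dB → output overshoot 14 dB → GR 7 dB.
B: overshoot 27 dB → output overshoot 1.35 dB → GR 25.65 dB.
Difference: 18.65 dB in favour of B.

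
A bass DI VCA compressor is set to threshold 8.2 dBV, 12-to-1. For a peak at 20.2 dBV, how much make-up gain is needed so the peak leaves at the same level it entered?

The peak compresses to 8.2 + 12/12 = 9.2 dBV.
To reach 20.2 dBV requires 20.2 − 9.2 = 11 dB of make-up.

11 dB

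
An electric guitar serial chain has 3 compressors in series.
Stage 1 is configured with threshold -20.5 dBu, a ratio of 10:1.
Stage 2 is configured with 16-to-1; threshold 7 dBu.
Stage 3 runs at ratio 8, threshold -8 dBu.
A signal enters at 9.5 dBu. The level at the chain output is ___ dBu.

-17.5 dBu

Stage 1: overshoot 30 dB → 30/10 = 3 dB → -17.5 dBu.
Stage 2: -17.5 dBu ≤ 7 dBu, so stage 2 doesn't engage; output -17.5 dBu.
Stage 3: -17.5 dBu is at or below the -8 dBu threshold — no compression; output -17.5 dBu.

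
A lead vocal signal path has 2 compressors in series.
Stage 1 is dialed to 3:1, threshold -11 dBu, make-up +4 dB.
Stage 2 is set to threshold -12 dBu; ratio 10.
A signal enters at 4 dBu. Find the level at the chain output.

-11 dBu

Stage 1: 15 dB above -11 dBu, reduced 3:1 to 5 dB above → -6 dBu; +4 dB make-up → -2 dBu.
Stage 2: 10 dB above -12 dBu, reduced 10:1 to 1 dB above → -11 dBu.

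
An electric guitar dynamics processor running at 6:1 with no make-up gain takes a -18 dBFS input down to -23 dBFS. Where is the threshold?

Input is 6 dB above T (since output overshoot × R = input overshoot: (-23 − T)·6 = -18 − T gives T = -24 dBFS).
Check: -24 + (-18 − (-24))/6 = -24 + 1 = -23 dBFS. ✓

-24 dBFS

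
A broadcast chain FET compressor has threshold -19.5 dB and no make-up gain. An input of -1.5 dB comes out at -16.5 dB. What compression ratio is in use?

Input overshoot = -1.5 − (-19.5) = 18 dB; output overshoot = -16.5 − (-19.5) = 3 dB.
Ratio = 18 / 3 = 6.

6:1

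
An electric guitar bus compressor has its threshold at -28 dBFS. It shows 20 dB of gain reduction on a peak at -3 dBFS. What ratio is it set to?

Input overshoot = -3 − (-28) = 25 dB.
Output overshoot = 25 − 20 = 5 dB.
Ratio = input overshoot / output overshoot = 25 / 5 = 5.

5:1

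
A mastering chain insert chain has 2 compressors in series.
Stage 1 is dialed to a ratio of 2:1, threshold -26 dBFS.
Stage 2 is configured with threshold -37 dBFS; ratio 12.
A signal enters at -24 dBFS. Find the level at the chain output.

-36 dBFS

Stage 1: 2 dB above -26 dBFS, reduced 2:1 to 1 dB above → -25 dBFS.
Stage 2: -25 dBFS is 12 dB over -37 dBFS; at 12:1 that becomes 1 dB over, giving -36 dBFS.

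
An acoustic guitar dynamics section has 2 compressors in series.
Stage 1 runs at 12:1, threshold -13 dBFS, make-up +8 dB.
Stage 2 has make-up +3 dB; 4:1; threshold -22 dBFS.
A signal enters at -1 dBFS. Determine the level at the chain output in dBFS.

Stage 1: -1 dBFS is 12 dB over -13 dBFS; at 12:1 that becomes 1 dB over, giving -12 dBFS; +8 dB make-up → -4 dBFS.
Stage 2: -4 dBFS is 18 dB over -22 dBFS; at 4:1 that becomes 4.5 dB over, giving -17.5 dBFS; +3 dB make-up → -14.5 dBFS.

-14.5 dBFS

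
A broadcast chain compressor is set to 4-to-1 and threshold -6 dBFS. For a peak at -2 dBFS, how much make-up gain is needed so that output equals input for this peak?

3 dB

Overshoot 4 dB → 4/4 = 1 dB after compression, so the compressed level is -6 + 1 = -5 dBFS.
Make-up = target − compressed = -2 − (-5) = 3 dB.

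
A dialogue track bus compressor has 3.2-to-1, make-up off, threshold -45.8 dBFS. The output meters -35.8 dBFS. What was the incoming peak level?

-13.8 dBFS

That's 10 dB above the -45.8 dBFS threshold.
Before 3.2:1 compression the overshoot was 10 × 3.2 = 32 dB, so input = -45.8 + 32 = -13.8 dBFS.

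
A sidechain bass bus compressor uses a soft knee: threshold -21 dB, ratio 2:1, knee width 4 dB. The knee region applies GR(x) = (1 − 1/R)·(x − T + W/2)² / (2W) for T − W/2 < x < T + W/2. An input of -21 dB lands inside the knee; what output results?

x − T + W/2 = -21 − (-21) + 2 = 2.
GR = (1 − 1/2) × 2² / 8 = 0.5 × 4 / 8 = 0.25 dB.
Output = -21 − 0.25 = -21.25 dB.

-21.25 dB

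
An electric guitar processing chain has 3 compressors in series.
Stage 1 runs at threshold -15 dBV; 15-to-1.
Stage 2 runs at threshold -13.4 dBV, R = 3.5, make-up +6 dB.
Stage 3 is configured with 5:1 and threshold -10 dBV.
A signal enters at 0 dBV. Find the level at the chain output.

-9.6 dBV

Stage 1: 15 dB above -15 dBV, reduced 15:1 to 1 dB above → -14 dBV.
Stage 2: -14 dBV is at or below the -13.4 dBV threshold — no compression; make-up brings it to -8 dBV.
Stage 3: -8 dBV is 2 dB over -10 dBV; at 5:1 that becomes 0.4 dB over, giving -9.6 dBV.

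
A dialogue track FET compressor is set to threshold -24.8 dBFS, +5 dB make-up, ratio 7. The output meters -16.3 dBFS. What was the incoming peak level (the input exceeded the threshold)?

-0.3 dBFS

Before make-up, the level was -16.3 − 5 = -21.3 dBFS.
That's 3.5 dB above the -24.8 dBFS threshold.
Before 7:1 compression the overshoot was 3.5 × 7 = 24.5 dB, so input = -24.8 + 24.5 = -0.3 dBFS.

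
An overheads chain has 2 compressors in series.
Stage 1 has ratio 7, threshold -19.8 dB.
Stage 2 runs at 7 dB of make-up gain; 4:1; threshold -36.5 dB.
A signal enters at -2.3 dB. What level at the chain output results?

-24.7 dB

Stage 1: overshoot 17.5 dB → 17.5/7 = 2.5 dB → -17.3 dB.
Stage 2: overshoot 19.2 dB → 19.2/4 = 4.8 dB → -31.7 dB; +7 dB make-up → -24.7 dB.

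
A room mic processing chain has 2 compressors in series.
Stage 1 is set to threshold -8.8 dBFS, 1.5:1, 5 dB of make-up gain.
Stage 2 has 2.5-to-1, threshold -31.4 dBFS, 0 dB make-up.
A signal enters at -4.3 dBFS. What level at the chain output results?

-19.16 dBFS

Stage 1: overshoot 4.5 dB → 4.5/1.5 = 3 dB → -5.8 dBFS; +5 dB make-up → -0.8 dBFS.
Stage 2: -0.8 dBFS is 30.6 dB over -31.4 dBFS; at 2.5:1 that becomes 12.24 dB over, giving -19.16 dBFS.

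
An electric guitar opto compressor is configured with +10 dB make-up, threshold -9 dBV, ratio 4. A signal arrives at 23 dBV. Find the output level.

9 dBV

Overshoot: 23 − (-9) = 32 dB.
4:1 compression reduces that to 32/4 = 8 dB over.
That puts the output at -1 dBV; make-up adds 10 dB, giving 9 dBV.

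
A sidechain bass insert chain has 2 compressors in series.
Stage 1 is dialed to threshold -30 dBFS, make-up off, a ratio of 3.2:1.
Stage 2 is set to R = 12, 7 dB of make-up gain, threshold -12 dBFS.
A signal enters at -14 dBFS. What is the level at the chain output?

Stage 1: 16 dB above -30 dBFS, reduced 3.2:1 to 5 dB above → -25 dBFS.
Stage 2: -25 dBFS is at or below the -12 dBFS threshold — no compression; make-up brings it to -18 dBFS.

-18 dBFS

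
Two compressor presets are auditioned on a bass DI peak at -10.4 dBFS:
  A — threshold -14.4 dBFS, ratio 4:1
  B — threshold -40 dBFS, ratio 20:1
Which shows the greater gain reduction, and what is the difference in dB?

A: GR = 4 − 4/4 = 3 dB.
B: GR = 29.6 − 29.6/20 = 28.12 dB.
Difference: 25.12 dB in favour of B.

B, by 25.12 dB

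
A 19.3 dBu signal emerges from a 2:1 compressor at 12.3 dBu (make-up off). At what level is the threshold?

Input is 14 dB above T (since output overshoot × R = input overshoot: (12.3 − T)·2 = 19.3 − T gives T = 5.3 dBu).
Check: 5.3 + (19.3 − 5.3)/2 = 5.3 + 7 = 12.3 dBu. ✓

5.3 dBu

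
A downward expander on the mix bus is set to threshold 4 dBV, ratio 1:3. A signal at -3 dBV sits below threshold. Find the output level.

Below threshold, a 1:3 expander applies gain = (3−1)×(T − x) of attenuation.
(3−1) × 7 = 14 dB, so output = -3 − 14 = -17 dBV.

-17 dBV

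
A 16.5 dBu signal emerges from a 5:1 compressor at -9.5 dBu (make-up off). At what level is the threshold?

-16 dBu

Let T be the threshold. Output overshoot = (input overshoot)/R, so -9.5 − T = (16.5 − T)/5.
5·(-9.5 − T) = 16.5 − T → 4·T = -47.5 − 16.5 = -64.
T = -64/4 = -16 dBu.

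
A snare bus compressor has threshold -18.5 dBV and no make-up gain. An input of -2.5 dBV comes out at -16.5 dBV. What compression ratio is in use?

Input overshoot = -2.5 − (-18.5) = 16 dB; output overshoot = -16.5 − (-18.5) = 2 dB.
Ratio = 16 / 2 = 8.

8:1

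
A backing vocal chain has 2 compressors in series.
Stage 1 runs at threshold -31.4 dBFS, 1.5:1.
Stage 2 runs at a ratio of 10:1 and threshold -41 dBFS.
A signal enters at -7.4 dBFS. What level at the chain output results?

Stage 1: overshoot 24 dB → 24/1.5 = 16 dB → -15.4 dBFS.
Stage 2: overshoot 25.6 dB → 25.6/10 = 2.56 dB → -38.44 dBFS.

-38.44 dBFS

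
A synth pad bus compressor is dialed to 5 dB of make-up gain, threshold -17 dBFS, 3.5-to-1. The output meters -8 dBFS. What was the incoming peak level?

Remove make-up: -8 − 5 = -13 dBFS.
The compressed level sits -13 − (-17) = 4 dB over threshold.
Input overshoot = R × output overshoot = 14 dB → input = -17 + 14 = -3 dBFS.

-3 dBFS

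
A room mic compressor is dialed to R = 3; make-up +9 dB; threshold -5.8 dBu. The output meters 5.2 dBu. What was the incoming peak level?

0.2 dBu

Before make-up, the level was 5.2 − 9 = -3.8 dBu.
The compressed level sits -3.8 − (-5.8) = 2 dB over threshold.
Input overshoot = R × output overshoot = 6 dB → input = -5.8 + 6 = 0.2 dBu.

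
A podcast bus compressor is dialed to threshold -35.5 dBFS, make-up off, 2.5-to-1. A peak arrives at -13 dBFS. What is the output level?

Overshoot: -13 − (-35.5) = 22.5 dB.
2.5:1 compression reduces that to 22.5/2.5 = 9 dB over.
That puts the output at -26.5 dBFS.

-26.5 dBFS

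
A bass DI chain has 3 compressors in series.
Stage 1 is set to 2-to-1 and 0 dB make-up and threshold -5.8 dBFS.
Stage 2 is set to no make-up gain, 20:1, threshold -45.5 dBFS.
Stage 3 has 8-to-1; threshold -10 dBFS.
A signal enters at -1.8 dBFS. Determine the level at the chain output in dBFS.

-43.415 dBFS

Stage 1: overshoot 4 dB → 4/2 = 2 dB → -3.8 dBFS.
Stage 2: 41.7 dB above -45.5 dBFS, reduced 20:1 to 2.085 dB above → -43.415 dBFS.
Stage 3: -43.415 dBFS ≤ -10 dBFS, so stage 3 doesn't engage; output -43.415 dBFS.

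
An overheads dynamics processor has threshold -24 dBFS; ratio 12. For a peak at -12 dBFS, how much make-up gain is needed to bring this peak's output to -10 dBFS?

13 dB

The peak compresses to -24 + 12/12 = -23 dBFS.
To reach -10 dBFS requires -10 − (-23) = 13 dB of make-up.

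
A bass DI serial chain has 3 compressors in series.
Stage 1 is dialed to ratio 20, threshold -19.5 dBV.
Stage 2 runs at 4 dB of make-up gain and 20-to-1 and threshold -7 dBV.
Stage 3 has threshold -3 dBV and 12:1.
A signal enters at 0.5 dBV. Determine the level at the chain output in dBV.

-14.5 dBV

Stage 1: 20 dB above -19.5 dBV, reduced 20:1 to 1 dB above → -18.5 dBV.
Stage 2: -18.5 dBV ≤ -7 dBV, so stage 2 doesn't engage; make-up brings it to -14.5 dBV.
Stage 3: -14.5 dBV ≤ -3 dBV, so stage 3 doesn't engage; output -14.5 dBV.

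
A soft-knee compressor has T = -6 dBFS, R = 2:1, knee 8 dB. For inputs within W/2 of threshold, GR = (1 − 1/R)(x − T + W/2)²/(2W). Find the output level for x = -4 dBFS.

-5.125 dBFS

x − T + W/2 = -4 − (-6) + 4 = 6.
GR = (1 − 1/2) × 6² / 16 = 0.5 × 36 / 16 = 1.125 dB.
Output = -4 − 1.125 = -5.125 dBFS.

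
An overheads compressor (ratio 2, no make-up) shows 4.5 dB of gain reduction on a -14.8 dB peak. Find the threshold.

Input is 9 dB above T (since output overshoot × R = input overshoot: (-19.3 − T)·2 = -14.8 − T gives T = -23.8 dB).
Check: -23.8 + (-14.8 − (-23.8))/2 = -23.8 + 4.5 = -19.3 dB. ✓

-23.8 dB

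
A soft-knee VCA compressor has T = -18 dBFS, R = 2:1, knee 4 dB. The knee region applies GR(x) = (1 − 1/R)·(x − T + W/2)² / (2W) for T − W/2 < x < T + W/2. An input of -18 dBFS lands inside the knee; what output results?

x − T + W/2 = -18 − (-18) + 2 = 2.
GR = (1 − 1/2) × 2² / 8 = 0.5 × 4 / 8 = 0.25 dB.
Output = -18 − 0.25 = -18.25 dBFS.

-18.25 dBFS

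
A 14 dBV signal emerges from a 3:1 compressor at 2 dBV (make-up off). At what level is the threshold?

-4 dBV

Gain reduction = 14 − 2 = 12 dB; output overshoot = GR / (R − 1) = 12 / 2 = 6 dB.
Threshold = output − output overshoot = 2 − 6 = -4 dBV.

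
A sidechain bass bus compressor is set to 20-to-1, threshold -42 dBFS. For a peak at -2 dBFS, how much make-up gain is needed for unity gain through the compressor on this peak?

Without make-up, output = threshold + overshoot/20 = -42 + 2 = -40 dBFS.
Gap to target: 38 dB.

38 dB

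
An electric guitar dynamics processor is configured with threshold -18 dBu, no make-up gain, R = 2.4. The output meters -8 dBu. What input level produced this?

Post-compression overshoot = -8 − (-18) = 10 dB.
Undo the ratio: input overshoot = 10 × 2.4 = 24 dB, giving input = 6 dBu.

6 dBu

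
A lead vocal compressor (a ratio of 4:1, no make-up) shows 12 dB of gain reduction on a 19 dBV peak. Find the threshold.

Input is 16 dB above T (since output overshoot × R = input overshoot: (7 − T)·4 = 19 − T gives T = 3 dBV).
Check: 3 + (19 − 3)/4 = 3 + 4 = 7 dBV. ✓

3 dBV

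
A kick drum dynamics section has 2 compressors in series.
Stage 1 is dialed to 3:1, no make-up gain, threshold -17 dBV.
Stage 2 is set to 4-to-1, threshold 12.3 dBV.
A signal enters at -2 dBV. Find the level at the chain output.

-12 dBV

Stage 1: overshoot 15 dB → 15/3 = 5 dB → -12 dBV.
Stage 2: below threshold (-12 ≤ 12.3); passes unchanged; output -12 dBV.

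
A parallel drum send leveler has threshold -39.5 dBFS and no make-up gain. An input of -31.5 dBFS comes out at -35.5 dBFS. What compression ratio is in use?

Input overshoot = -31.5 − (-39.5) = 8 dB; output overshoot = -35.5 − (-39.5) = 4 dB.
Ratio = 8 / 4 = 2.

2:1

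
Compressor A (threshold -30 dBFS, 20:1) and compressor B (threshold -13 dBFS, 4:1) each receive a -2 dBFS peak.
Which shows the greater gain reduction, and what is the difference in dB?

A, by 18.35 dB

A: 28 dB over, compressed to 1.4 dB over, so 26.6 dB of GR.
B: 11 dB over, compressed to 2.75 dB over, so 8.25 dB of GR.
A reduces 18.35 dB more.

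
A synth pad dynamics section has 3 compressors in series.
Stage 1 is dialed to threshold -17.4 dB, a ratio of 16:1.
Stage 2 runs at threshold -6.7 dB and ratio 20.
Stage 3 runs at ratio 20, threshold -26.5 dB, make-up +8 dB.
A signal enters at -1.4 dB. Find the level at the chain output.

-17.995 dB

Stage 1: overshoot 16 dB → 16/16 = 1 dB → -16.4 dB.
Stage 2: -16.4 dB is at or below the -6.7 dB threshold — no compression; output -16.4 dB.
Stage 3: overshoot 10.1 dB → 10.1/20 = 0.505 dB → -25.995 dB; +8 dB make-up → -17.995 dB.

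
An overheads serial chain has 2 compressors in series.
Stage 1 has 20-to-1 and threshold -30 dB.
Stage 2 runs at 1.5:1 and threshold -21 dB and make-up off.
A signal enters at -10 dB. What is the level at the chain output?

Stage 1: 20 dB above -30 dB, reduced 20:1 to 1 dB above → -29 dB.
Stage 2: -29 dB ≤ -21 dB, so stage 2 doesn't engage; output -29 dB.

-29 dB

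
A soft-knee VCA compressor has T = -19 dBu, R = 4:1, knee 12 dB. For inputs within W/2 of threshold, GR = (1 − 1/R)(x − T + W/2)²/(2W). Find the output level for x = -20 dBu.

x − T + W/2 = -20 − (-19) + 6 = 5.
GR = (1 − 1/4) × 5² / 24 = 0.75 × 25 / 24 = 0.78125 dB.
Output = -20 − 0.78125 = -20.78125 dBu.

-20.78125 dBu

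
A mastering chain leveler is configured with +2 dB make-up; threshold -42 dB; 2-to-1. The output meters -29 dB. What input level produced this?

Before make-up, the level was -29 − 2 = -31 dB.
That's 11 dB above the -42 dB threshold.
Input overshoot = R × output overshoot = 22 dB → input = -42 + 22 = -20 dB.

-20 dB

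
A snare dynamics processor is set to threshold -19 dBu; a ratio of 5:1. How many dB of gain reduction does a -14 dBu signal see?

4 dB

Overshoot = -14 − (-19) = 5 dB.
A 5:1 ratio leaves 1 dB of that excess.
So the signal is attenuated by 5 − 1 = 4 dB.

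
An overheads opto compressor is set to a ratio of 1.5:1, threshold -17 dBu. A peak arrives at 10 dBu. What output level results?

The input is 27 dB above the -17 dBu threshold.
At 1.5:1 the overshoot is divided by 1.5, leaving 18 dB above threshold.
So the level is -17 + 18 = 1 dBu.

1 dBu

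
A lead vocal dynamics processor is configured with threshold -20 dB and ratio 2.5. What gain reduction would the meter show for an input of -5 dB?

The signal is 15 dB above threshold.
A 2.5:1 ratio leaves 6 dB of that excess.
So the signal is attenuated by 15 − 6 = 9 dB.

9 dB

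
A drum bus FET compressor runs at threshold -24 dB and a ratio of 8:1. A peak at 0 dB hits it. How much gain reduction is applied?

21 dB

The signal is 24 dB above threshold.
A 8:1 ratio leaves 3 dB of that excess.
So the signal is attenuated by 24 − 3 = 21 dB.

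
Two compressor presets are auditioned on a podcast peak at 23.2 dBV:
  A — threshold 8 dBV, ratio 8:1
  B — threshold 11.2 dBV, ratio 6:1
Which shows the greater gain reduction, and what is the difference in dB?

A: overshoot 15.2 dB → output overshoot 1.9 dB → GR 13.3 dB.
B: overshoot 12 dB → output overshoot 2 dB → GR 10 dB.
A reduces 3.3 dB more.

A, by 3.3 dB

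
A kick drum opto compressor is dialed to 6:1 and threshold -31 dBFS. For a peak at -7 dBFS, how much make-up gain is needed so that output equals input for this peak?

20 dB

Overshoot 24 dB → 24/6 = 4 dB after compression, so the compressed level is -31 + 4 = -27 dBFS.
Make-up = target − compressed = -7 − (-27) = 20 dB.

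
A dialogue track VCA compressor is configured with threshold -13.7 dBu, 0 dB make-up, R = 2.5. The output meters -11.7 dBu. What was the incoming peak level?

That's 2 dB above the -13.7 dBu threshold.
Before 2.5:1 compression the overshoot was 2 × 2.5 = 5 dB, so input = -13.7 + 5 = -8.7 dBu.

-8.7 dBu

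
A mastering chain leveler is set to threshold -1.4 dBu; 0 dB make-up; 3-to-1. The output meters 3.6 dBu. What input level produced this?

That's 5 dB above the -1.4 dBu threshold.
Input overshoot = R × output overshoot = 15 dB → input = -1.4 + 15 = 13.6 dBu.

13.6 dBu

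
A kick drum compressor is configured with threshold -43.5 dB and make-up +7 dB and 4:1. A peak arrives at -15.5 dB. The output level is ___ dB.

-29.5 dB

Overshoot: -15.5 − (-43.5) = 28 dB.
4:1 compression reduces that to 28/4 = 7 dB over.
Output = -43.5 + 7 = -36.5 dB; make-up adds 7 dB, giving -29.5 dB.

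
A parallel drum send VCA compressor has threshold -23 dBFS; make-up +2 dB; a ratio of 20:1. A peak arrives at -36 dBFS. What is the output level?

-36 dBFS is 13 dB below the -23 dBFS threshold, so no gain reduction is applied.
Make-up gain adds 2 dB: -36 + 2 = -34 dBFS.

-34 dBFS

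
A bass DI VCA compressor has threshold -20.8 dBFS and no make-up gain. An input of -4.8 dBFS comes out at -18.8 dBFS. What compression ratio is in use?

Input overshoot = -4.8 − (-20.8) = 16 dB; output overshoot = -18.8 − (-20.8) = 2 dB.
Ratio = 16 / 2 = 8.

8:1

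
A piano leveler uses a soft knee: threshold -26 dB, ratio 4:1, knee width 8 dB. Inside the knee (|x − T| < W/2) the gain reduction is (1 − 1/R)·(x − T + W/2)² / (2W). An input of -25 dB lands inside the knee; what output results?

x − T + W/2 = -25 − (-26) + 4 = 5.
GR = (1 − 1/4) × 5² / 16 = 0.75 × 25 / 16 = 1.171875 dB.
Output = -25 − 1.171875 = -26.171875 dB.

-26.171875 dB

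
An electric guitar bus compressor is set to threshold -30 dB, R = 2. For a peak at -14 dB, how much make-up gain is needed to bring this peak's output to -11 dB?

11 dB

Without make-up, output = threshold + overshoot/2 = -30 + 8 = -22 dB.
Gap to target: 11 dB.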